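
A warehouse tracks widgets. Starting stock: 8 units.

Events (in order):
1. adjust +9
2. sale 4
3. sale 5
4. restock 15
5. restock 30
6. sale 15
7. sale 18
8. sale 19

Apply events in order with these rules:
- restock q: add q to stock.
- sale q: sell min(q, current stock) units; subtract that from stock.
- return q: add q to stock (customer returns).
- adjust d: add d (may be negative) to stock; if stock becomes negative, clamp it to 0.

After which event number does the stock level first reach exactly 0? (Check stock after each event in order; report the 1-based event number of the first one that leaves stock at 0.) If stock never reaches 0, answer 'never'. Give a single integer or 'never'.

Answer: never

Derivation:
Processing events:
Start: stock = 8
  Event 1 (adjust +9): 8 + 9 = 17
  Event 2 (sale 4): sell min(4,17)=4. stock: 17 - 4 = 13. total_sold = 4
  Event 3 (sale 5): sell min(5,13)=5. stock: 13 - 5 = 8. total_sold = 9
  Event 4 (restock 15): 8 + 15 = 23
  Event 5 (restock 30): 23 + 30 = 53
  Event 6 (sale 15): sell min(15,53)=15. stock: 53 - 15 = 38. total_sold = 24
  Event 7 (sale 18): sell min(18,38)=18. stock: 38 - 18 = 20. total_sold = 42
  Event 8 (sale 19): sell min(19,20)=19. stock: 20 - 19 = 1. total_sold = 61
Final: stock = 1, total_sold = 61

Stock never reaches 0.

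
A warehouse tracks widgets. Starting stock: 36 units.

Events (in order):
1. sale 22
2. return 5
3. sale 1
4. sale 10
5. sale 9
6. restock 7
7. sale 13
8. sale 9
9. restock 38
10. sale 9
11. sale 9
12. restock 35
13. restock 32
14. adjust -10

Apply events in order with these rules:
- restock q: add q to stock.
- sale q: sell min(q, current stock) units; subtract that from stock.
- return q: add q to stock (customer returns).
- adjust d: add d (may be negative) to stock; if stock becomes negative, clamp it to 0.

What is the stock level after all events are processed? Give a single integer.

Processing events:
Start: stock = 36
  Event 1 (sale 22): sell min(22,36)=22. stock: 36 - 22 = 14. total_sold = 22
  Event 2 (return 5): 14 + 5 = 19
  Event 3 (sale 1): sell min(1,19)=1. stock: 19 - 1 = 18. total_sold = 23
  Event 4 (sale 10): sell min(10,18)=10. stock: 18 - 10 = 8. total_sold = 33
  Event 5 (sale 9): sell min(9,8)=8. stock: 8 - 8 = 0. total_sold = 41
  Event 6 (restock 7): 0 + 7 = 7
  Event 7 (sale 13): sell min(13,7)=7. stock: 7 - 7 = 0. total_sold = 48
  Event 8 (sale 9): sell min(9,0)=0. stock: 0 - 0 = 0. total_sold = 48
  Event 9 (restock 38): 0 + 38 = 38
  Event 10 (sale 9): sell min(9,38)=9. stock: 38 - 9 = 29. total_sold = 57
  Event 11 (sale 9): sell min(9,29)=9. stock: 29 - 9 = 20. total_sold = 66
  Event 12 (restock 35): 20 + 35 = 55
  Event 13 (restock 32): 55 + 32 = 87
  Event 14 (adjust -10): 87 + -10 = 77
Final: stock = 77, total_sold = 66

Answer: 77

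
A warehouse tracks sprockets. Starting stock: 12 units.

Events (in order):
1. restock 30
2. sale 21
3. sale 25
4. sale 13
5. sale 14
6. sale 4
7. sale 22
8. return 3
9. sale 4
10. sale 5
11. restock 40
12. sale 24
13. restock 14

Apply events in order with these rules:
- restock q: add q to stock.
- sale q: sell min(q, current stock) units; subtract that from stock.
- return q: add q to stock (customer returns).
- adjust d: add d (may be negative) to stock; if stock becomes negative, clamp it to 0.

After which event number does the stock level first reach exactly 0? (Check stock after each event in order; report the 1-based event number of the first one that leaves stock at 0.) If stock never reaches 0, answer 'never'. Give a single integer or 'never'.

Processing events:
Start: stock = 12
  Event 1 (restock 30): 12 + 30 = 42
  Event 2 (sale 21): sell min(21,42)=21. stock: 42 - 21 = 21. total_sold = 21
  Event 3 (sale 25): sell min(25,21)=21. stock: 21 - 21 = 0. total_sold = 42
  Event 4 (sale 13): sell min(13,0)=0. stock: 0 - 0 = 0. total_sold = 42
  Event 5 (sale 14): sell min(14,0)=0. stock: 0 - 0 = 0. total_sold = 42
  Event 6 (sale 4): sell min(4,0)=0. stock: 0 - 0 = 0. total_sold = 42
  Event 7 (sale 22): sell min(22,0)=0. stock: 0 - 0 = 0. total_sold = 42
  Event 8 (return 3): 0 + 3 = 3
  Event 9 (sale 4): sell min(4,3)=3. stock: 3 - 3 = 0. total_sold = 45
  Event 10 (sale 5): sell min(5,0)=0. stock: 0 - 0 = 0. total_sold = 45
  Event 11 (restock 40): 0 + 40 = 40
  Event 12 (sale 24): sell min(24,40)=24. stock: 40 - 24 = 16. total_sold = 69
  Event 13 (restock 14): 16 + 14 = 30
Final: stock = 30, total_sold = 69

First zero at event 3.

Answer: 3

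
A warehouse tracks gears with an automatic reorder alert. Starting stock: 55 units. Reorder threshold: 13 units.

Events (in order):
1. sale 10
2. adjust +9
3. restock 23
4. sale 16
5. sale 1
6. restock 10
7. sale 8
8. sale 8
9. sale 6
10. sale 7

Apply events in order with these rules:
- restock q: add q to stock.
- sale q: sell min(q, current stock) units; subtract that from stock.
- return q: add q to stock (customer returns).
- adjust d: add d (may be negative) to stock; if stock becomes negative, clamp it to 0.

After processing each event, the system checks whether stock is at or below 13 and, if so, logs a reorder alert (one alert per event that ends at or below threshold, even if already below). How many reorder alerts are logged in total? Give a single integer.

Answer: 0

Derivation:
Processing events:
Start: stock = 55
  Event 1 (sale 10): sell min(10,55)=10. stock: 55 - 10 = 45. total_sold = 10
  Event 2 (adjust +9): 45 + 9 = 54
  Event 3 (restock 23): 54 + 23 = 77
  Event 4 (sale 16): sell min(16,77)=16. stock: 77 - 16 = 61. total_sold = 26
  Event 5 (sale 1): sell min(1,61)=1. stock: 61 - 1 = 60. total_sold = 27
  Event 6 (restock 10): 60 + 10 = 70
  Event 7 (sale 8): sell min(8,70)=8. stock: 70 - 8 = 62. total_sold = 35
  Event 8 (sale 8): sell min(8,62)=8. stock: 62 - 8 = 54. total_sold = 43
  Event 9 (sale 6): sell min(6,54)=6. stock: 54 - 6 = 48. total_sold = 49
  Event 10 (sale 7): sell min(7,48)=7. stock: 48 - 7 = 41. total_sold = 56
Final: stock = 41, total_sold = 56

Checking against threshold 13:
  After event 1: stock=45 > 13
  After event 2: stock=54 > 13
  After event 3: stock=77 > 13
  After event 4: stock=61 > 13
  After event 5: stock=60 > 13
  After event 6: stock=70 > 13
  After event 7: stock=62 > 13
  After event 8: stock=54 > 13
  After event 9: stock=48 > 13
  After event 10: stock=41 > 13
Alert events: []. Count = 0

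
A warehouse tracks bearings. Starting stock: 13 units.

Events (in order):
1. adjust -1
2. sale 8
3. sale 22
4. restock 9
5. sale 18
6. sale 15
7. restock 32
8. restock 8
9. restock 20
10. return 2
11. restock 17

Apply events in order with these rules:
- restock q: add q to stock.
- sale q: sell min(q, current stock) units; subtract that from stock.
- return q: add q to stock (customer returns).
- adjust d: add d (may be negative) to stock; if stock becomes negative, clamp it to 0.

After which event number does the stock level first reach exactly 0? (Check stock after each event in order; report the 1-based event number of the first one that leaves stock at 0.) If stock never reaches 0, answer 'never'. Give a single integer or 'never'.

Processing events:
Start: stock = 13
  Event 1 (adjust -1): 13 + -1 = 12
  Event 2 (sale 8): sell min(8,12)=8. stock: 12 - 8 = 4. total_sold = 8
  Event 3 (sale 22): sell min(22,4)=4. stock: 4 - 4 = 0. total_sold = 12
  Event 4 (restock 9): 0 + 9 = 9
  Event 5 (sale 18): sell min(18,9)=9. stock: 9 - 9 = 0. total_sold = 21
  Event 6 (sale 15): sell min(15,0)=0. stock: 0 - 0 = 0. total_sold = 21
  Event 7 (restock 32): 0 + 32 = 32
  Event 8 (restock 8): 32 + 8 = 40
  Event 9 (restock 20): 40 + 20 = 60
  Event 10 (return 2): 60 + 2 = 62
  Event 11 (restock 17): 62 + 17 = 79
Final: stock = 79, total_sold = 21

First zero at event 3.

Answer: 3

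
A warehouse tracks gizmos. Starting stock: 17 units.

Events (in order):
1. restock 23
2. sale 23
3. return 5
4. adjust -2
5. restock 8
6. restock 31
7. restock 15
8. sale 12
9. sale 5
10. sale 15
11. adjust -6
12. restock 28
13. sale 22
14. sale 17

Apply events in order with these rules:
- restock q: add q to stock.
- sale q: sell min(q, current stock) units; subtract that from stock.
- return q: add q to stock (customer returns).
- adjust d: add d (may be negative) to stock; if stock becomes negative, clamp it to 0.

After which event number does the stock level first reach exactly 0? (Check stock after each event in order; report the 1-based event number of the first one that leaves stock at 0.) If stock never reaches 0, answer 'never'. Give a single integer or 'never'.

Answer: never

Derivation:
Processing events:
Start: stock = 17
  Event 1 (restock 23): 17 + 23 = 40
  Event 2 (sale 23): sell min(23,40)=23. stock: 40 - 23 = 17. total_sold = 23
  Event 3 (return 5): 17 + 5 = 22
  Event 4 (adjust -2): 22 + -2 = 20
  Event 5 (restock 8): 20 + 8 = 28
  Event 6 (restock 31): 28 + 31 = 59
  Event 7 (restock 15): 59 + 15 = 74
  Event 8 (sale 12): sell min(12,74)=12. stock: 74 - 12 = 62. total_sold = 35
  Event 9 (sale 5): sell min(5,62)=5. stock: 62 - 5 = 57. total_sold = 40
  Event 10 (sale 15): sell min(15,57)=15. stock: 57 - 15 = 42. total_sold = 55
  Event 11 (adjust -6): 42 + -6 = 36
  Event 12 (restock 28): 36 + 28 = 64
  Event 13 (sale 22): sell min(22,64)=22. stock: 64 - 22 = 42. total_sold = 77
  Event 14 (sale 17): sell min(17,42)=17. stock: 42 - 17 = 25. total_sold = 94
Final: stock = 25, total_sold = 94

Stock never reaches 0.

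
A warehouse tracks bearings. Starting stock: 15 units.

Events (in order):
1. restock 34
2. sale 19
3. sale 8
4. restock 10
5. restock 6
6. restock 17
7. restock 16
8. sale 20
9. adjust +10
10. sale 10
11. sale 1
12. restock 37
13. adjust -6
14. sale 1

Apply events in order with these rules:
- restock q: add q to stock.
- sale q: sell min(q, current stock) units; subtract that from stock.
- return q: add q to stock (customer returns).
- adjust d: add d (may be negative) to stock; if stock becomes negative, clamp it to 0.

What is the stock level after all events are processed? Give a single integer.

Answer: 80

Derivation:
Processing events:
Start: stock = 15
  Event 1 (restock 34): 15 + 34 = 49
  Event 2 (sale 19): sell min(19,49)=19. stock: 49 - 19 = 30. total_sold = 19
  Event 3 (sale 8): sell min(8,30)=8. stock: 30 - 8 = 22. total_sold = 27
  Event 4 (restock 10): 22 + 10 = 32
  Event 5 (restock 6): 32 + 6 = 38
  Event 6 (restock 17): 38 + 17 = 55
  Event 7 (restock 16): 55 + 16 = 71
  Event 8 (sale 20): sell min(20,71)=20. stock: 71 - 20 = 51. total_sold = 47
  Event 9 (adjust +10): 51 + 10 = 61
  Event 10 (sale 10): sell min(10,61)=10. stock: 61 - 10 = 51. total_sold = 57
  Event 11 (sale 1): sell min(1,51)=1. stock: 51 - 1 = 50. total_sold = 58
  Event 12 (restock 37): 50 + 37 = 87
  Event 13 (adjust -6): 87 + -6 = 81
  Event 14 (sale 1): sell min(1,81)=1. stock: 81 - 1 = 80. total_sold = 59
Final: stock = 80, total_sold = 59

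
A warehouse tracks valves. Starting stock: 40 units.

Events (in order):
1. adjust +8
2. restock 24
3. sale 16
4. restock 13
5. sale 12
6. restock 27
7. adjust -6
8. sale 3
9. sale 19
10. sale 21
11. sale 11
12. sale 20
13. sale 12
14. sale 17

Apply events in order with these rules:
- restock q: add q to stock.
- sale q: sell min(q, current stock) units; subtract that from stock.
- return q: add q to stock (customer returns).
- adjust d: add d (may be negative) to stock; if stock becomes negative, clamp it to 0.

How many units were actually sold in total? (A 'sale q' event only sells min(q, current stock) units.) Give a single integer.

Processing events:
Start: stock = 40
  Event 1 (adjust +8): 40 + 8 = 48
  Event 2 (restock 24): 48 + 24 = 72
  Event 3 (sale 16): sell min(16,72)=16. stock: 72 - 16 = 56. total_sold = 16
  Event 4 (restock 13): 56 + 13 = 69
  Event 5 (sale 12): sell min(12,69)=12. stock: 69 - 12 = 57. total_sold = 28
  Event 6 (restock 27): 57 + 27 = 84
  Event 7 (adjust -6): 84 + -6 = 78
  Event 8 (sale 3): sell min(3,78)=3. stock: 78 - 3 = 75. total_sold = 31
  Event 9 (sale 19): sell min(19,75)=19. stock: 75 - 19 = 56. total_sold = 50
  Event 10 (sale 21): sell min(21,56)=21. stock: 56 - 21 = 35. total_sold = 71
  Event 11 (sale 11): sell min(11,35)=11. stock: 35 - 11 = 24. total_sold = 82
  Event 12 (sale 20): sell min(20,24)=20. stock: 24 - 20 = 4. total_sold = 102
  Event 13 (sale 12): sell min(12,4)=4. stock: 4 - 4 = 0. total_sold = 106
  Event 14 (sale 17): sell min(17,0)=0. stock: 0 - 0 = 0. total_sold = 106
Final: stock = 0, total_sold = 106

Answer: 106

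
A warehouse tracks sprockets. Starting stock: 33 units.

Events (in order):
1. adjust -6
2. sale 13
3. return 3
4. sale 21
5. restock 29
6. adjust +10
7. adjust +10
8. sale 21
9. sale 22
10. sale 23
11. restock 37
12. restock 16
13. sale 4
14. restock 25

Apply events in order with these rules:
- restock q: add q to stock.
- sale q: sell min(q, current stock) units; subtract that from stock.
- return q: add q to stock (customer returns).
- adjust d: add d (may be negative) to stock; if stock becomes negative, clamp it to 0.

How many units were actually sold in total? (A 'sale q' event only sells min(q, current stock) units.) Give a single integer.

Processing events:
Start: stock = 33
  Event 1 (adjust -6): 33 + -6 = 27
  Event 2 (sale 13): sell min(13,27)=13. stock: 27 - 13 = 14. total_sold = 13
  Event 3 (return 3): 14 + 3 = 17
  Event 4 (sale 21): sell min(21,17)=17. stock: 17 - 17 = 0. total_sold = 30
  Event 5 (restock 29): 0 + 29 = 29
  Event 6 (adjust +10): 29 + 10 = 39
  Event 7 (adjust +10): 39 + 10 = 49
  Event 8 (sale 21): sell min(21,49)=21. stock: 49 - 21 = 28. total_sold = 51
  Event 9 (sale 22): sell min(22,28)=22. stock: 28 - 22 = 6. total_sold = 73
  Event 10 (sale 23): sell min(23,6)=6. stock: 6 - 6 = 0. total_sold = 79
  Event 11 (restock 37): 0 + 37 = 37
  Event 12 (restock 16): 37 + 16 = 53
  Event 13 (sale 4): sell min(4,53)=4. stock: 53 - 4 = 49. total_sold = 83
  Event 14 (restock 25): 49 + 25 = 74
Final: stock = 74, total_sold = 83

Answer: 83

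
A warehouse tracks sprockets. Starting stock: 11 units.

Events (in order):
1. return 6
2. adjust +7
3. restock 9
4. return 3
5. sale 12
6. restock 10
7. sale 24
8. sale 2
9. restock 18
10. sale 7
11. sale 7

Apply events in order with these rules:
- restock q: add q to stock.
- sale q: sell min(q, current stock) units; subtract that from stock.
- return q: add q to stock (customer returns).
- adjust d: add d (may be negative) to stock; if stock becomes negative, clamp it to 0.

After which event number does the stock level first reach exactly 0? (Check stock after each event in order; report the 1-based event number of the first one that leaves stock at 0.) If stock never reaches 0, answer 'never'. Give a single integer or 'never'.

Answer: never

Derivation:
Processing events:
Start: stock = 11
  Event 1 (return 6): 11 + 6 = 17
  Event 2 (adjust +7): 17 + 7 = 24
  Event 3 (restock 9): 24 + 9 = 33
  Event 4 (return 3): 33 + 3 = 36
  Event 5 (sale 12): sell min(12,36)=12. stock: 36 - 12 = 24. total_sold = 12
  Event 6 (restock 10): 24 + 10 = 34
  Event 7 (sale 24): sell min(24,34)=24. stock: 34 - 24 = 10. total_sold = 36
  Event 8 (sale 2): sell min(2,10)=2. stock: 10 - 2 = 8. total_sold = 38
  Event 9 (restock 18): 8 + 18 = 26
  Event 10 (sale 7): sell min(7,26)=7. stock: 26 - 7 = 19. total_sold = 45
  Event 11 (sale 7): sell min(7,19)=7. stock: 19 - 7 = 12. total_sold = 52
Final: stock = 12, total_sold = 52

Stock never reaches 0.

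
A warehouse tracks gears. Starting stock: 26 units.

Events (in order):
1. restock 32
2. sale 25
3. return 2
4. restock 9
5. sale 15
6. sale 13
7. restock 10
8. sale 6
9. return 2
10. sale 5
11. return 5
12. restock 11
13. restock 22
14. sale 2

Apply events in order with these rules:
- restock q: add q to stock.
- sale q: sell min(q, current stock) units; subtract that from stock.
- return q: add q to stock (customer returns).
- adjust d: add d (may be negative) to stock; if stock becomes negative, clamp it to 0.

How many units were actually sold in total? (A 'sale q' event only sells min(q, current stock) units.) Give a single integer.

Processing events:
Start: stock = 26
  Event 1 (restock 32): 26 + 32 = 58
  Event 2 (sale 25): sell min(25,58)=25. stock: 58 - 25 = 33. total_sold = 25
  Event 3 (return 2): 33 + 2 = 35
  Event 4 (restock 9): 35 + 9 = 44
  Event 5 (sale 15): sell min(15,44)=15. stock: 44 - 15 = 29. total_sold = 40
  Event 6 (sale 13): sell min(13,29)=13. stock: 29 - 13 = 16. total_sold = 53
  Event 7 (restock 10): 16 + 10 = 26
  Event 8 (sale 6): sell min(6,26)=6. stock: 26 - 6 = 20. total_sold = 59
  Event 9 (return 2): 20 + 2 = 22
  Event 10 (sale 5): sell min(5,22)=5. stock: 22 - 5 = 17. total_sold = 64
  Event 11 (return 5): 17 + 5 = 22
  Event 12 (restock 11): 22 + 11 = 33
  Event 13 (restock 22): 33 + 22 = 55
  Event 14 (sale 2): sell min(2,55)=2. stock: 55 - 2 = 53. total_sold = 66
Final: stock = 53, total_sold = 66

Answer: 66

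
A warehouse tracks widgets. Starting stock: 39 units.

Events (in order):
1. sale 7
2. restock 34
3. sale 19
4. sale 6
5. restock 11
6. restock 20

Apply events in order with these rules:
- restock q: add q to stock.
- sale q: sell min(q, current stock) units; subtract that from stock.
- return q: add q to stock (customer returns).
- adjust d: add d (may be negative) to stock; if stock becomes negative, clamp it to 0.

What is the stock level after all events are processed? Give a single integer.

Answer: 72

Derivation:
Processing events:
Start: stock = 39
  Event 1 (sale 7): sell min(7,39)=7. stock: 39 - 7 = 32. total_sold = 7
  Event 2 (restock 34): 32 + 34 = 66
  Event 3 (sale 19): sell min(19,66)=19. stock: 66 - 19 = 47. total_sold = 26
  Event 4 (sale 6): sell min(6,47)=6. stock: 47 - 6 = 41. total_sold = 32
  Event 5 (restock 11): 41 + 11 = 52
  Event 6 (restock 20): 52 + 20 = 72
Final: stock = 72, total_sold = 32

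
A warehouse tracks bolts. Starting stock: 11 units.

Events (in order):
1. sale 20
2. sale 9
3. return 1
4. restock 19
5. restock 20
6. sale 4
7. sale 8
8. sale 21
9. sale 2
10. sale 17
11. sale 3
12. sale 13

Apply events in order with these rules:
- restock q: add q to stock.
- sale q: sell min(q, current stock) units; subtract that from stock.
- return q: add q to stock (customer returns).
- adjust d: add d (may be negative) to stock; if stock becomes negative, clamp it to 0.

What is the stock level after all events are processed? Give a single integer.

Answer: 0

Derivation:
Processing events:
Start: stock = 11
  Event 1 (sale 20): sell min(20,11)=11. stock: 11 - 11 = 0. total_sold = 11
  Event 2 (sale 9): sell min(9,0)=0. stock: 0 - 0 = 0. total_sold = 11
  Event 3 (return 1): 0 + 1 = 1
  Event 4 (restock 19): 1 + 19 = 20
  Event 5 (restock 20): 20 + 20 = 40
  Event 6 (sale 4): sell min(4,40)=4. stock: 40 - 4 = 36. total_sold = 15
  Event 7 (sale 8): sell min(8,36)=8. stock: 36 - 8 = 28. total_sold = 23
  Event 8 (sale 21): sell min(21,28)=21. stock: 28 - 21 = 7. total_sold = 44
  Event 9 (sale 2): sell min(2,7)=2. stock: 7 - 2 = 5. total_sold = 46
  Event 10 (sale 17): sell min(17,5)=5. stock: 5 - 5 = 0. total_sold = 51
  Event 11 (sale 3): sell min(3,0)=0. stock: 0 - 0 = 0. total_sold = 51
  Event 12 (sale 13): sell min(13,0)=0. stock: 0 - 0 = 0. total_sold = 51
Final: stock = 0, total_sold = 51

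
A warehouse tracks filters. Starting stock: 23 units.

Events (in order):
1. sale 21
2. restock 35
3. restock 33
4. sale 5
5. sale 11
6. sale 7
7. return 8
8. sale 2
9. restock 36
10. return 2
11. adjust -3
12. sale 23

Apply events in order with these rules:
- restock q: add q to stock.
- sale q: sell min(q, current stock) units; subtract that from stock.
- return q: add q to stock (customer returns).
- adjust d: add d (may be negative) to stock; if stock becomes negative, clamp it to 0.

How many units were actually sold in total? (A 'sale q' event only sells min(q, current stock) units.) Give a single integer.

Processing events:
Start: stock = 23
  Event 1 (sale 21): sell min(21,23)=21. stock: 23 - 21 = 2. total_sold = 21
  Event 2 (restock 35): 2 + 35 = 37
  Event 3 (restock 33): 37 + 33 = 70
  Event 4 (sale 5): sell min(5,70)=5. stock: 70 - 5 = 65. total_sold = 26
  Event 5 (sale 11): sell min(11,65)=11. stock: 65 - 11 = 54. total_sold = 37
  Event 6 (sale 7): sell min(7,54)=7. stock: 54 - 7 = 47. total_sold = 44
  Event 7 (return 8): 47 + 8 = 55
  Event 8 (sale 2): sell min(2,55)=2. stock: 55 - 2 = 53. total_sold = 46
  Event 9 (restock 36): 53 + 36 = 89
  Event 10 (return 2): 89 + 2 = 91
  Event 11 (adjust -3): 91 + -3 = 88
  Event 12 (sale 23): sell min(23,88)=23. stock: 88 - 23 = 65. total_sold = 69
Final: stock = 65, total_sold = 69

Answer: 69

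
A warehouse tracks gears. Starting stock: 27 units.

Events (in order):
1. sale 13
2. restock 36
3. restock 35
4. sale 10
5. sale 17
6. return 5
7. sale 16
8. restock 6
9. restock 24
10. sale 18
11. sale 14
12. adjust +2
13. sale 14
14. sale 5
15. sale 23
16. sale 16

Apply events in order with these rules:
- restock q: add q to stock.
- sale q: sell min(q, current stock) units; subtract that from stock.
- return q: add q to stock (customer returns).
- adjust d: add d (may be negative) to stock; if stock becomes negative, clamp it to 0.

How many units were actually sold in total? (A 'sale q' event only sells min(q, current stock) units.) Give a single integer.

Answer: 135

Derivation:
Processing events:
Start: stock = 27
  Event 1 (sale 13): sell min(13,27)=13. stock: 27 - 13 = 14. total_sold = 13
  Event 2 (restock 36): 14 + 36 = 50
  Event 3 (restock 35): 50 + 35 = 85
  Event 4 (sale 10): sell min(10,85)=10. stock: 85 - 10 = 75. total_sold = 23
  Event 5 (sale 17): sell min(17,75)=17. stock: 75 - 17 = 58. total_sold = 40
  Event 6 (return 5): 58 + 5 = 63
  Event 7 (sale 16): sell min(16,63)=16. stock: 63 - 16 = 47. total_sold = 56
  Event 8 (restock 6): 47 + 6 = 53
  Event 9 (restock 24): 53 + 24 = 77
  Event 10 (sale 18): sell min(18,77)=18. stock: 77 - 18 = 59. total_sold = 74
  Event 11 (sale 14): sell min(14,59)=14. stock: 59 - 14 = 45. total_sold = 88
  Event 12 (adjust +2): 45 + 2 = 47
  Event 13 (sale 14): sell min(14,47)=14. stock: 47 - 14 = 33. total_sold = 102
  Event 14 (sale 5): sell min(5,33)=5. stock: 33 - 5 = 28. total_sold = 107
  Event 15 (sale 23): sell min(23,28)=23. stock: 28 - 23 = 5. total_sold = 130
  Event 16 (sale 16): sell min(16,5)=5. stock: 5 - 5 = 0. total_sold = 135
Final: stock = 0, total_sold = 135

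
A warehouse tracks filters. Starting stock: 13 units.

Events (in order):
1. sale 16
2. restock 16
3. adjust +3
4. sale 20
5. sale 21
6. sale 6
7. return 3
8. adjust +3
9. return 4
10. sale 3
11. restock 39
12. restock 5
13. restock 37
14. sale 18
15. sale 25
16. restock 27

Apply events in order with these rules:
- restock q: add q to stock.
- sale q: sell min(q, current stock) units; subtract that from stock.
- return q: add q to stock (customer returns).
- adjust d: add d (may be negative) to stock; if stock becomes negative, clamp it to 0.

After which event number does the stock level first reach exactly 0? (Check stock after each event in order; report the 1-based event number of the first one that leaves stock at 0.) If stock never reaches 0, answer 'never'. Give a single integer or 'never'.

Processing events:
Start: stock = 13
  Event 1 (sale 16): sell min(16,13)=13. stock: 13 - 13 = 0. total_sold = 13
  Event 2 (restock 16): 0 + 16 = 16
  Event 3 (adjust +3): 16 + 3 = 19
  Event 4 (sale 20): sell min(20,19)=19. stock: 19 - 19 = 0. total_sold = 32
  Event 5 (sale 21): sell min(21,0)=0. stock: 0 - 0 = 0. total_sold = 32
  Event 6 (sale 6): sell min(6,0)=0. stock: 0 - 0 = 0. total_sold = 32
  Event 7 (return 3): 0 + 3 = 3
  Event 8 (adjust +3): 3 + 3 = 6
  Event 9 (return 4): 6 + 4 = 10
  Event 10 (sale 3): sell min(3,10)=3. stock: 10 - 3 = 7. total_sold = 35
  Event 11 (restock 39): 7 + 39 = 46
  Event 12 (restock 5): 46 + 5 = 51
  Event 13 (restock 37): 51 + 37 = 88
  Event 14 (sale 18): sell min(18,88)=18. stock: 88 - 18 = 70. total_sold = 53
  Event 15 (sale 25): sell min(25,70)=25. stock: 70 - 25 = 45. total_sold = 78
  Event 16 (restock 27): 45 + 27 = 72
Final: stock = 72, total_sold = 78

First zero at event 1.

Answer: 1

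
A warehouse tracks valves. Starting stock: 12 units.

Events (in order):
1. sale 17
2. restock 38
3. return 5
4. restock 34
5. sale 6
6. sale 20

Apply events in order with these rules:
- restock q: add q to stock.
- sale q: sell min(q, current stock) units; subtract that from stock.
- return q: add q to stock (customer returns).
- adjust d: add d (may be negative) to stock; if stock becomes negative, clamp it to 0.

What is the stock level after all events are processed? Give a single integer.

Processing events:
Start: stock = 12
  Event 1 (sale 17): sell min(17,12)=12. stock: 12 - 12 = 0. total_sold = 12
  Event 2 (restock 38): 0 + 38 = 38
  Event 3 (return 5): 38 + 5 = 43
  Event 4 (restock 34): 43 + 34 = 77
  Event 5 (sale 6): sell min(6,77)=6. stock: 77 - 6 = 71. total_sold = 18
  Event 6 (sale 20): sell min(20,71)=20. stock: 71 - 20 = 51. total_sold = 38
Final: stock = 51, total_sold = 38

Answer: 51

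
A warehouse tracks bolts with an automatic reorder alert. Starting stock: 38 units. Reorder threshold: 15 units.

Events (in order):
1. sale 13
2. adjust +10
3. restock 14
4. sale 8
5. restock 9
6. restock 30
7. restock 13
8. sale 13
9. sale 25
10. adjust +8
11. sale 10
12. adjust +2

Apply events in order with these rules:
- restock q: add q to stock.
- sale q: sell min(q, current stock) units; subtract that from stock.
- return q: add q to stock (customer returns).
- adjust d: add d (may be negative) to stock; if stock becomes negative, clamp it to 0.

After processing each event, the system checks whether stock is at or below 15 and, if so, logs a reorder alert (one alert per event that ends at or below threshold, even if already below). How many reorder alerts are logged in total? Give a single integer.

Answer: 0

Derivation:
Processing events:
Start: stock = 38
  Event 1 (sale 13): sell min(13,38)=13. stock: 38 - 13 = 25. total_sold = 13
  Event 2 (adjust +10): 25 + 10 = 35
  Event 3 (restock 14): 35 + 14 = 49
  Event 4 (sale 8): sell min(8,49)=8. stock: 49 - 8 = 41. total_sold = 21
  Event 5 (restock 9): 41 + 9 = 50
  Event 6 (restock 30): 50 + 30 = 80
  Event 7 (restock 13): 80 + 13 = 93
  Event 8 (sale 13): sell min(13,93)=13. stock: 93 - 13 = 80. total_sold = 34
  Event 9 (sale 25): sell min(25,80)=25. stock: 80 - 25 = 55. total_sold = 59
  Event 10 (adjust +8): 55 + 8 = 63
  Event 11 (sale 10): sell min(10,63)=10. stock: 63 - 10 = 53. total_sold = 69
  Event 12 (adjust +2): 53 + 2 = 55
Final: stock = 55, total_sold = 69

Checking against threshold 15:
  After event 1: stock=25 > 15
  After event 2: stock=35 > 15
  After event 3: stock=49 > 15
  After event 4: stock=41 > 15
  After event 5: stock=50 > 15
  After event 6: stock=80 > 15
  After event 7: stock=93 > 15
  After event 8: stock=80 > 15
  After event 9: stock=55 > 15
  After event 10: stock=63 > 15
  After event 11: stock=53 > 15
  After event 12: stock=55 > 15
Alert events: []. Count = 0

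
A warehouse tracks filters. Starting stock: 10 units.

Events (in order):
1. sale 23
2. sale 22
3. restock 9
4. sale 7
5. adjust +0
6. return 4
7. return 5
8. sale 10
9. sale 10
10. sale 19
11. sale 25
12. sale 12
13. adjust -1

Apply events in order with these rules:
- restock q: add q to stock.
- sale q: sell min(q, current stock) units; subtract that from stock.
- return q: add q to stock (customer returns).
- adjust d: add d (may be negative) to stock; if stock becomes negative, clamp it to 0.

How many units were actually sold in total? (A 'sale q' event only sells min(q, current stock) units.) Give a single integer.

Answer: 28

Derivation:
Processing events:
Start: stock = 10
  Event 1 (sale 23): sell min(23,10)=10. stock: 10 - 10 = 0. total_sold = 10
  Event 2 (sale 22): sell min(22,0)=0. stock: 0 - 0 = 0. total_sold = 10
  Event 3 (restock 9): 0 + 9 = 9
  Event 4 (sale 7): sell min(7,9)=7. stock: 9 - 7 = 2. total_sold = 17
  Event 5 (adjust +0): 2 + 0 = 2
  Event 6 (return 4): 2 + 4 = 6
  Event 7 (return 5): 6 + 5 = 11
  Event 8 (sale 10): sell min(10,11)=10. stock: 11 - 10 = 1. total_sold = 27
  Event 9 (sale 10): sell min(10,1)=1. stock: 1 - 1 = 0. total_sold = 28
  Event 10 (sale 19): sell min(19,0)=0. stock: 0 - 0 = 0. total_sold = 28
  Event 11 (sale 25): sell min(25,0)=0. stock: 0 - 0 = 0. total_sold = 28
  Event 12 (sale 12): sell min(12,0)=0. stock: 0 - 0 = 0. total_sold = 28
  Event 13 (adjust -1): 0 + -1 = 0 (clamped to 0)
Final: stock = 0, total_sold = 28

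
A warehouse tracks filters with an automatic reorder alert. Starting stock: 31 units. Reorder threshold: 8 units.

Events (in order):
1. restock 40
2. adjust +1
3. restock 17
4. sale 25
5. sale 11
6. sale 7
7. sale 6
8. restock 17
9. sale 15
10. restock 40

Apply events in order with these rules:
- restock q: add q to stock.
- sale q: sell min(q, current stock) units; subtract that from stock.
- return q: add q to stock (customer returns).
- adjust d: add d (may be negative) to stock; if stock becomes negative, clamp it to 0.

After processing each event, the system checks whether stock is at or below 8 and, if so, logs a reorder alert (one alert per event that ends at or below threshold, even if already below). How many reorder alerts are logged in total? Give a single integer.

Processing events:
Start: stock = 31
  Event 1 (restock 40): 31 + 40 = 71
  Event 2 (adjust +1): 71 + 1 = 72
  Event 3 (restock 17): 72 + 17 = 89
  Event 4 (sale 25): sell min(25,89)=25. stock: 89 - 25 = 64. total_sold = 25
  Event 5 (sale 11): sell min(11,64)=11. stock: 64 - 11 = 53. total_sold = 36
  Event 6 (sale 7): sell min(7,53)=7. stock: 53 - 7 = 46. total_sold = 43
  Event 7 (sale 6): sell min(6,46)=6. stock: 46 - 6 = 40. total_sold = 49
  Event 8 (restock 17): 40 + 17 = 57
  Event 9 (sale 15): sell min(15,57)=15. stock: 57 - 15 = 42. total_sold = 64
  Event 10 (restock 40): 42 + 40 = 82
Final: stock = 82, total_sold = 64

Checking against threshold 8:
  After event 1: stock=71 > 8
  After event 2: stock=72 > 8
  After event 3: stock=89 > 8
  After event 4: stock=64 > 8
  After event 5: stock=53 > 8
  After event 6: stock=46 > 8
  After event 7: stock=40 > 8
  After event 8: stock=57 > 8
  After event 9: stock=42 > 8
  After event 10: stock=82 > 8
Alert events: []. Count = 0

Answer: 0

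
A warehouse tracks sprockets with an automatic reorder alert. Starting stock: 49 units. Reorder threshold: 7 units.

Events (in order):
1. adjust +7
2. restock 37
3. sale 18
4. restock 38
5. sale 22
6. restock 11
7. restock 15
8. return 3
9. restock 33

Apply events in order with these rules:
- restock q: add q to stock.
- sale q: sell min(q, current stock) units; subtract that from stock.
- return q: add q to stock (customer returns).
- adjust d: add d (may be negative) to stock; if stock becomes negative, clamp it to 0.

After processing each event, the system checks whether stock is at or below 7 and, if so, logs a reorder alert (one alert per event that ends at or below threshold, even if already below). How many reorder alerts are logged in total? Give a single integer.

Processing events:
Start: stock = 49
  Event 1 (adjust +7): 49 + 7 = 56
  Event 2 (restock 37): 56 + 37 = 93
  Event 3 (sale 18): sell min(18,93)=18. stock: 93 - 18 = 75. total_sold = 18
  Event 4 (restock 38): 75 + 38 = 113
  Event 5 (sale 22): sell min(22,113)=22. stock: 113 - 22 = 91. total_sold = 40
  Event 6 (restock 11): 91 + 11 = 102
  Event 7 (restock 15): 102 + 15 = 117
  Event 8 (return 3): 117 + 3 = 120
  Event 9 (restock 33): 120 + 33 = 153
Final: stock = 153, total_sold = 40

Checking against threshold 7:
  After event 1: stock=56 > 7
  After event 2: stock=93 > 7
  After event 3: stock=75 > 7
  After event 4: stock=113 > 7
  After event 5: stock=91 > 7
  After event 6: stock=102 > 7
  After event 7: stock=117 > 7
  After event 8: stock=120 > 7
  After event 9: stock=153 > 7
Alert events: []. Count = 0

Answer: 0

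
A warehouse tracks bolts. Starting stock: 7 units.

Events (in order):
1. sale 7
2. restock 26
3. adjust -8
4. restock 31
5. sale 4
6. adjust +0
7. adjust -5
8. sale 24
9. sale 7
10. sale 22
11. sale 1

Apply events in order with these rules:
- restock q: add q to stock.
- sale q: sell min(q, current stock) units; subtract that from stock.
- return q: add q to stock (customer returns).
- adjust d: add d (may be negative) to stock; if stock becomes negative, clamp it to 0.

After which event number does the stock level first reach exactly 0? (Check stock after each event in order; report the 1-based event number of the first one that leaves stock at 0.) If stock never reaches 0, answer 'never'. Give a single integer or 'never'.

Answer: 1

Derivation:
Processing events:
Start: stock = 7
  Event 1 (sale 7): sell min(7,7)=7. stock: 7 - 7 = 0. total_sold = 7
  Event 2 (restock 26): 0 + 26 = 26
  Event 3 (adjust -8): 26 + -8 = 18
  Event 4 (restock 31): 18 + 31 = 49
  Event 5 (sale 4): sell min(4,49)=4. stock: 49 - 4 = 45. total_sold = 11
  Event 6 (adjust +0): 45 + 0 = 45
  Event 7 (adjust -5): 45 + -5 = 40
  Event 8 (sale 24): sell min(24,40)=24. stock: 40 - 24 = 16. total_sold = 35
  Event 9 (sale 7): sell min(7,16)=7. stock: 16 - 7 = 9. total_sold = 42
  Event 10 (sale 22): sell min(22,9)=9. stock: 9 - 9 = 0. total_sold = 51
  Event 11 (sale 1): sell min(1,0)=0. stock: 0 - 0 = 0. total_sold = 51
Final: stock = 0, total_sold = 51

First zero at event 1.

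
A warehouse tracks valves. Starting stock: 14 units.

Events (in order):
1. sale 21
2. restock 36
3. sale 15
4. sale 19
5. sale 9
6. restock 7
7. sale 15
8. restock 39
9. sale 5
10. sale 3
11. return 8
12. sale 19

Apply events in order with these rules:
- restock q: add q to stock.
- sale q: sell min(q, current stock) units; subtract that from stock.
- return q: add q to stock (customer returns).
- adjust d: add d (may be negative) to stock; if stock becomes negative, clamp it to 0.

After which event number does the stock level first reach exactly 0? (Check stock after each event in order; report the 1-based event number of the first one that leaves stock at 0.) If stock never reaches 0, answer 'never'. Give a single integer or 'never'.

Answer: 1

Derivation:
Processing events:
Start: stock = 14
  Event 1 (sale 21): sell min(21,14)=14. stock: 14 - 14 = 0. total_sold = 14
  Event 2 (restock 36): 0 + 36 = 36
  Event 3 (sale 15): sell min(15,36)=15. stock: 36 - 15 = 21. total_sold = 29
  Event 4 (sale 19): sell min(19,21)=19. stock: 21 - 19 = 2. total_sold = 48
  Event 5 (sale 9): sell min(9,2)=2. stock: 2 - 2 = 0. total_sold = 50
  Event 6 (restock 7): 0 + 7 = 7
  Event 7 (sale 15): sell min(15,7)=7. stock: 7 - 7 = 0. total_sold = 57
  Event 8 (restock 39): 0 + 39 = 39
  Event 9 (sale 5): sell min(5,39)=5. stock: 39 - 5 = 34. total_sold = 62
  Event 10 (sale 3): sell min(3,34)=3. stock: 34 - 3 = 31. total_sold = 65
  Event 11 (return 8): 31 + 8 = 39
  Event 12 (sale 19): sell min(19,39)=19. stock: 39 - 19 = 20. total_sold = 84
Final: stock = 20, total_sold = 84

First zero at event 1.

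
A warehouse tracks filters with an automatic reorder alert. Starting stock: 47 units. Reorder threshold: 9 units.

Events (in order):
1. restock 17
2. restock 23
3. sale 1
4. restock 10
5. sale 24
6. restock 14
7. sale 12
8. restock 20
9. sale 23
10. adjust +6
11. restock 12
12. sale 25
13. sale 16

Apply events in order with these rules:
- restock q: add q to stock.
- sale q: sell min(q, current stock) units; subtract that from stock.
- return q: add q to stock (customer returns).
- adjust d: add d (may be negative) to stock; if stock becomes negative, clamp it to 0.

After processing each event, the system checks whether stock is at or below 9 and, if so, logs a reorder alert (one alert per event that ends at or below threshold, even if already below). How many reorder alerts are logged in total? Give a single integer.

Processing events:
Start: stock = 47
  Event 1 (restock 17): 47 + 17 = 64
  Event 2 (restock 23): 64 + 23 = 87
  Event 3 (sale 1): sell min(1,87)=1. stock: 87 - 1 = 86. total_sold = 1
  Event 4 (restock 10): 86 + 10 = 96
  Event 5 (sale 24): sell min(24,96)=24. stock: 96 - 24 = 72. total_sold = 25
  Event 6 (restock 14): 72 + 14 = 86
  Event 7 (sale 12): sell min(12,86)=12. stock: 86 - 12 = 74. total_sold = 37
  Event 8 (restock 20): 74 + 20 = 94
  Event 9 (sale 23): sell min(23,94)=23. stock: 94 - 23 = 71. total_sold = 60
  Event 10 (adjust +6): 71 + 6 = 77
  Event 11 (restock 12): 77 + 12 = 89
  Event 12 (sale 25): sell min(25,89)=25. stock: 89 - 25 = 64. total_sold = 85
  Event 13 (sale 16): sell min(16,64)=16. stock: 64 - 16 = 48. total_sold = 101
Final: stock = 48, total_sold = 101

Checking against threshold 9:
  After event 1: stock=64 > 9
  After event 2: stock=87 > 9
  After event 3: stock=86 > 9
  After event 4: stock=96 > 9
  After event 5: stock=72 > 9
  After event 6: stock=86 > 9
  After event 7: stock=74 > 9
  After event 8: stock=94 > 9
  After event 9: stock=71 > 9
  After event 10: stock=77 > 9
  After event 11: stock=89 > 9
  After event 12: stock=64 > 9
  After event 13: stock=48 > 9
Alert events: []. Count = 0

Answer: 0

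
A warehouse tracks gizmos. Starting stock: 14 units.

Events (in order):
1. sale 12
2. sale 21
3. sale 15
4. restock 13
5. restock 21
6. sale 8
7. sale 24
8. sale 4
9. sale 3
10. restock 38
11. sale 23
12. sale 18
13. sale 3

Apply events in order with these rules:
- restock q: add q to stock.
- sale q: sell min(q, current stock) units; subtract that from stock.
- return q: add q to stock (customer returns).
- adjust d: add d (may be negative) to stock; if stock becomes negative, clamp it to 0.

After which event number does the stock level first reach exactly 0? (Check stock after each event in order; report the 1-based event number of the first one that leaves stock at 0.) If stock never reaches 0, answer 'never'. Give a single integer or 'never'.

Answer: 2

Derivation:
Processing events:
Start: stock = 14
  Event 1 (sale 12): sell min(12,14)=12. stock: 14 - 12 = 2. total_sold = 12
  Event 2 (sale 21): sell min(21,2)=2. stock: 2 - 2 = 0. total_sold = 14
  Event 3 (sale 15): sell min(15,0)=0. stock: 0 - 0 = 0. total_sold = 14
  Event 4 (restock 13): 0 + 13 = 13
  Event 5 (restock 21): 13 + 21 = 34
  Event 6 (sale 8): sell min(8,34)=8. stock: 34 - 8 = 26. total_sold = 22
  Event 7 (sale 24): sell min(24,26)=24. stock: 26 - 24 = 2. total_sold = 46
  Event 8 (sale 4): sell min(4,2)=2. stock: 2 - 2 = 0. total_sold = 48
  Event 9 (sale 3): sell min(3,0)=0. stock: 0 - 0 = 0. total_sold = 48
  Event 10 (restock 38): 0 + 38 = 38
  Event 11 (sale 23): sell min(23,38)=23. stock: 38 - 23 = 15. total_sold = 71
  Event 12 (sale 18): sell min(18,15)=15. stock: 15 - 15 = 0. total_sold = 86
  Event 13 (sale 3): sell min(3,0)=0. stock: 0 - 0 = 0. total_sold = 86
Final: stock = 0, total_sold = 86

First zero at event 2.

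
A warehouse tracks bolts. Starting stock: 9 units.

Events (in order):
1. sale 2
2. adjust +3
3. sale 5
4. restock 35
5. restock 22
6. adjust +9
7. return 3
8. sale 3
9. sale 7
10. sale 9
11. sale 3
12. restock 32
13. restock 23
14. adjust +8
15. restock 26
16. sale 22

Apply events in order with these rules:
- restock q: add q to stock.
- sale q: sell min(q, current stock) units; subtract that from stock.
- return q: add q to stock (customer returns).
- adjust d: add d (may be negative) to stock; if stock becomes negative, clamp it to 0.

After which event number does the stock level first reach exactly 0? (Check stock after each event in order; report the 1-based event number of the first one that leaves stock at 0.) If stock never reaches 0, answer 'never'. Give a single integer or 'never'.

Answer: never

Derivation:
Processing events:
Start: stock = 9
  Event 1 (sale 2): sell min(2,9)=2. stock: 9 - 2 = 7. total_sold = 2
  Event 2 (adjust +3): 7 + 3 = 10
  Event 3 (sale 5): sell min(5,10)=5. stock: 10 - 5 = 5. total_sold = 7
  Event 4 (restock 35): 5 + 35 = 40
  Event 5 (restock 22): 40 + 22 = 62
  Event 6 (adjust +9): 62 + 9 = 71
  Event 7 (return 3): 71 + 3 = 74
  Event 8 (sale 3): sell min(3,74)=3. stock: 74 - 3 = 71. total_sold = 10
  Event 9 (sale 7): sell min(7,71)=7. stock: 71 - 7 = 64. total_sold = 17
  Event 10 (sale 9): sell min(9,64)=9. stock: 64 - 9 = 55. total_sold = 26
  Event 11 (sale 3): sell min(3,55)=3. stock: 55 - 3 = 52. total_sold = 29
  Event 12 (restock 32): 52 + 32 = 84
  Event 13 (restock 23): 84 + 23 = 107
  Event 14 (adjust +8): 107 + 8 = 115
  Event 15 (restock 26): 115 + 26 = 141
  Event 16 (sale 22): sell min(22,141)=22. stock: 141 - 22 = 119. total_sold = 51
Final: stock = 119, total_sold = 51

Stock never reaches 0.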